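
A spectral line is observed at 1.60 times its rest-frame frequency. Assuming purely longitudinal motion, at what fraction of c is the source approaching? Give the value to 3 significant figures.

f_obs/f_src = √((1+β)/(1−β)) = 1.60  ⇒  (1+β)/(1−β) = 2.5600
β = |1 − D²|/(1 + D²) = |1 − 2.5600|/(1 + 2.5600) = 0.438

β ≈ 0.438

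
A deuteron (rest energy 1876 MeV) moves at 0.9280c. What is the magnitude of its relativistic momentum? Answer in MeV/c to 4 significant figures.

γ = 1/√(1 − 0.9280²) = 2.68399
p = γβm₀c = 2.68399 × 0.9280 × 1876 MeV/c = 4673 MeV/c

p ≈ 4673 MeV/c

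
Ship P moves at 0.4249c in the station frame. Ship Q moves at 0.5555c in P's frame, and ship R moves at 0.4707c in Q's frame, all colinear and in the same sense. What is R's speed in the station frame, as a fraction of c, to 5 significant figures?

Compose boost 2: (0.5555 + 0.4249)/(1 + 0.5555×0.4249) = 0.98040/1.236032 = 0.7931834
Compose boost 3: (0.4707 + 0.7931834)/(1 + 0.4707×0.7931834) = 1.263883/1.373351 = 0.92029

u ≈ 0.92029c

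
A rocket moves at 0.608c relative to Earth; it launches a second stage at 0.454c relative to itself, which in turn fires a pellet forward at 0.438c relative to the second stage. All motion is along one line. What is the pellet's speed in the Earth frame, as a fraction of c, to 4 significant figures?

Compose boost 2: (0.454 + 0.608)/(1 + 0.454×0.608) = 1.062/1.27603 = 0.832268
Compose boost 3: (0.438 + 0.832268)/(1 + 0.438×0.832268) = 1.27027/1.36453 = 0.9309

u ≈ 0.9309c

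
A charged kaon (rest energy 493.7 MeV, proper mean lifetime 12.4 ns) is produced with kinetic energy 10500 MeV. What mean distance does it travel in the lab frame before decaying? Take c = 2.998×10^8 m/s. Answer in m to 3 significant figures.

γ = 1 + K/(m₀c²) = 1 + 10500/493.7 = 22.268
β = √(1 − 1/γ²) = 0.99899
Dilated lifetime: γτ₀ = 22.268 × 12.4 ns = 276.12 ns
d = βc·γτ₀ = 0.99899 × (2.998×10^8 m/s) × 2.7612×10^-7 s = 82.7 m

d ≈ 82.7 m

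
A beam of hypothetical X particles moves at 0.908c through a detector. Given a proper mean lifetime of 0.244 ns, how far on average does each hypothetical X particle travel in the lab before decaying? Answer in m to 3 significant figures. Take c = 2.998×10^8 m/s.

d ≈ 0.159 m

γ = 1/√(1 − 0.908²) = 2.3868
Dilated lifetime: Δt = γτ₀ = 2.3868 × 0.244 ns = 0.58238 ns
d = vΔt = 0.908c × 0.58238 ns = 2.7222×10^8 m/s × 5.8238×10^-10 s = 0.159 m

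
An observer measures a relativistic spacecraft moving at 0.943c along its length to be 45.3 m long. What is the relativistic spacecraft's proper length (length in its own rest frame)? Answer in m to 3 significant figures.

L₀ ≈ 136 m

γ = 1/√(1 − 0.943²) = 3.0049
L₀ = γL = 3.0049 × 45.3 = 136 m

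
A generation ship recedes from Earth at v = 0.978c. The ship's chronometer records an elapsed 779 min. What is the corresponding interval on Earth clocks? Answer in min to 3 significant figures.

Δt ≈ 3730 min

γ = 1/√(1 − 0.978²) = 4.7938
Time dilation: Δt = γτ₀ = 4.7938 × 779 min = 3730 min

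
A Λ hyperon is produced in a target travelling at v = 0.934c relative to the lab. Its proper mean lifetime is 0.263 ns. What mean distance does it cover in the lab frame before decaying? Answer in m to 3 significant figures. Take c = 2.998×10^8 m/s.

d ≈ 0.206 m

γ = 1/√(1 − 0.934²) = 2.7990
Dilated lifetime: Δt = γτ₀ = 2.7990 × 0.263 ns = 0.73613 ns
d = vΔt = 0.934c × 0.73613 ns = 2.8001×10^8 m/s × 7.3613×10^-10 s = 0.206 m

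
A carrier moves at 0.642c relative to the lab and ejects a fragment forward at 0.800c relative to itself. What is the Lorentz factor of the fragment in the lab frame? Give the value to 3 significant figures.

γ ≈ 3.29

u_lab = (0.800 + 0.642)/(1 + 0.800×0.642) = 1.442/1.51360 = 0.952696
γ = 1/√(1 − 0.952696²) = 3.29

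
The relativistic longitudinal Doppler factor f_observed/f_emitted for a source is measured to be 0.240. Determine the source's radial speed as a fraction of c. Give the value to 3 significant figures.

β ≈ 0.891

f_obs/f_src = √((1−β)/(1+β)) = 0.240  ⇒  (1−β)/(1+β) = 0.057600
β = |1 − D²|/(1 + D²) = |1 − 0.057600|/(1 + 0.057600) = 0.891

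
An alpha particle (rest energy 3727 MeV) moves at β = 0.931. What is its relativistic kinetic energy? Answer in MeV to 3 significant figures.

K ≈ 6480 MeV

γ = 1/√(1 − 0.931²) = 2.7396
K = (γ − 1)m₀c² = (2.7396 − 1) × 3727 MeV = 1.7396 × 3727 MeV = 6480 MeV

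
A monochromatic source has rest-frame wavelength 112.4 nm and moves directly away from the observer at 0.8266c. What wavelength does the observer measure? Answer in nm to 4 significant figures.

Relativistic Doppler: λ_obs = λ_src √((1+β)/(1−β))
= 112.4 × √(1.82660/0.173400) = 112.4 × 3.24562 = 364.8 nm

λ_obs ≈ 364.8 nm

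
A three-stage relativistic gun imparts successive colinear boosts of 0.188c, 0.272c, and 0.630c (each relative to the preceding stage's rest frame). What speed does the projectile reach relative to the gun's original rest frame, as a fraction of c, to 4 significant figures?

u ≈ 0.8369c

Compose boost 2: (0.272 + 0.188)/(1 + 0.272×0.188) = 0.4600/1.05114 = 0.437622
Compose boost 3: (0.630 + 0.437622)/(1 + 0.630×0.437622) = 1.06762/1.27570 = 0.8369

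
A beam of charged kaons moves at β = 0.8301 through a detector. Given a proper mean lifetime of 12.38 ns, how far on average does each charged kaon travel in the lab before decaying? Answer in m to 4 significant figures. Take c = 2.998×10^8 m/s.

γ = 1/√(1 − 0.8301²) = 1.79335
Dilated lifetime: Δt = γτ₀ = 1.79335 × 12.38 ns = 22.2017 ns
d = vΔt = 0.8301c × 22.2017 ns = 2.48864×10^8 m/s × 2.22017×10^-8 s = 5.525 m

d ≈ 5.525 m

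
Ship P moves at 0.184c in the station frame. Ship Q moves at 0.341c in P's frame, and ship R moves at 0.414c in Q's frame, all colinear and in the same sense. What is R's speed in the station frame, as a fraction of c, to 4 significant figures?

Compose boost 2: (0.341 + 0.184)/(1 + 0.341×0.184) = 0.5250/1.06274 = 0.494004
Compose boost 3: (0.414 + 0.494004)/(1 + 0.414×0.494004) = 0.908004/1.20452 = 0.7538

u ≈ 0.7538c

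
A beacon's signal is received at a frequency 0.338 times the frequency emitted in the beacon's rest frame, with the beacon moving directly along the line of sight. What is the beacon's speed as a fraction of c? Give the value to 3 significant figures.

f_obs/f_src = √((1−β)/(1+β)) = 0.338  ⇒  (1−β)/(1+β) = 0.11424
β = |1 − D²|/(1 + D²) = |1 − 0.11424|/(1 + 0.11424) = 0.795

β ≈ 0.795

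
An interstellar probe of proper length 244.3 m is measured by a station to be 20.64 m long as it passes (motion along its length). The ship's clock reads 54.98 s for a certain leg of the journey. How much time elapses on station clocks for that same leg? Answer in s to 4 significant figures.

Δt ≈ 650.8 s

Length contraction ⇒ γ = L₀/L = 244.3/20.64 = 11.8362
Time dilation: Δt = γτ₀ = 11.8362 × 54.98 s = 650.8 s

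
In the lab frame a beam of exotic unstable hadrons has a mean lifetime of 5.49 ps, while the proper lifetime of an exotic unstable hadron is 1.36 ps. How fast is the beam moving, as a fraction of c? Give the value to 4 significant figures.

β ≈ 0.9688

γ = Δt/τ₀ = 5.49/1.36 = 4.03676
β = √(1 − 1/γ²) = √(1 − 1/4.03676²) = 0.9688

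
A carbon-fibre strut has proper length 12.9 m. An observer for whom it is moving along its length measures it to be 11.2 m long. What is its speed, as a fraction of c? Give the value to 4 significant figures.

β ≈ 0.4962

γ = L₀/L = 12.9/11.2 = 1.15179
β = √(1 − 1/γ²) = 0.4962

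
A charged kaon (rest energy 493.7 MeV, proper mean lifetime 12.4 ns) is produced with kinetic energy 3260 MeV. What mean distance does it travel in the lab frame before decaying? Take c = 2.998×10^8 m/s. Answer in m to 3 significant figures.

γ = 1 + K/(m₀c²) = 1 + 3260/493.7 = 7.6032
β = √(1 − 1/γ²) = 0.99131
Dilated lifetime: γτ₀ = 7.6032 × 12.4 ns = 94.280 ns
d = βc·γτ₀ = 0.99131 × (2.998×10^8 m/s) × 9.4280×10^-8 s = 28.0 m

d ≈ 28.0 m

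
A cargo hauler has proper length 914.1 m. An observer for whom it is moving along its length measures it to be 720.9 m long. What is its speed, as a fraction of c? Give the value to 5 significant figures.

γ = L₀/L = 914.1/720.9 = 1.267998
β = √(1 − 1/γ²) = 0.61485

β ≈ 0.61485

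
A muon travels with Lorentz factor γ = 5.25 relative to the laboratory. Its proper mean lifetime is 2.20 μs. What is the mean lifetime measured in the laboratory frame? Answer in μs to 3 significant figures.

γ = 5.25 (given)
Time dilation: Δt = γτ₀ = 5.25 × 2.20 μs = 11.6 μs

Δt ≈ 11.6 μs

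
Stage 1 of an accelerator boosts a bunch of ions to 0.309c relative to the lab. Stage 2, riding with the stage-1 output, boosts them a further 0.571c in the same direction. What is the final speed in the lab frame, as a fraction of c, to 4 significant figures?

Compose boost 2: (0.571 + 0.309)/(1 + 0.571×0.309) = 0.8800/1.17644 = 0.7480

u ≈ 0.7480c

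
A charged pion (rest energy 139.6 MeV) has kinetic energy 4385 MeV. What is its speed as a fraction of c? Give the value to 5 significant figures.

β ≈ 0.99952

γ = 1 + K/(m₀c²) = 1 + 4385/139.6 = 32.41117
β = √(1 − 1/γ²) = 0.99952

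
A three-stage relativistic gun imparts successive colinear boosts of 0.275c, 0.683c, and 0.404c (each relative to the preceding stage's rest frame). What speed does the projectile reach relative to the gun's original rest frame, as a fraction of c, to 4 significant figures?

u ≈ 0.9130c

Compose boost 2: (0.683 + 0.275)/(1 + 0.683×0.275) = 0.9580/1.18783 = 0.806516
Compose boost 3: (0.404 + 0.806516)/(1 + 0.404×0.806516) = 1.21052/1.32583 = 0.9130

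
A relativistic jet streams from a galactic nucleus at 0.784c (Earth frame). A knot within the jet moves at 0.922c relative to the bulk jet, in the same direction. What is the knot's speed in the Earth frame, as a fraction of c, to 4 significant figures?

Relativistic velocity addition: u = (u' + v)/(1 + u'v/c²)
= (0.922 + 0.784)/(1 + 0.922×0.784) = 1.706/1.72285 = 0.9902

u ≈ 0.9902c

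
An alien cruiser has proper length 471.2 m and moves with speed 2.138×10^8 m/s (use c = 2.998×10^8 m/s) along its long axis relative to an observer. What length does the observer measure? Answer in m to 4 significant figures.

L ≈ 330.3 m

β = v/c = 2.138×10^8 / 2.998×10^8 = 0.713142
γ = 1/√(1 − 0.713142²) = 1.42649
Length contraction: L = L₀/γ = 471.2/1.42649 = 330.3 m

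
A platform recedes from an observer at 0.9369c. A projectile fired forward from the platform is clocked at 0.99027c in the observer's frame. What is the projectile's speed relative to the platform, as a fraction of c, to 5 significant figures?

Inverse velocity addition: u' = (u − v)/(1 − uv/c²)
= (0.99027 − 0.9369)/(1 − 0.99027×0.9369) = 0.053370/0.07221604 = 0.73903

u' ≈ 0.73903c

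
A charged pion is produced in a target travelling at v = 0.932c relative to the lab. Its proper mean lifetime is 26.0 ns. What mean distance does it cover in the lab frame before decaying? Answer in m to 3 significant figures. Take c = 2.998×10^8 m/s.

γ = 1/√(1 − 0.932²) = 2.7589
Dilated lifetime: Δt = γτ₀ = 2.7589 × 26.0 ns = 71.732 ns
d = vΔt = 0.932c × 71.732 ns = 2.7941×10^8 m/s × 7.1732×10^-8 s = 20.0 m

d ≈ 20.0 m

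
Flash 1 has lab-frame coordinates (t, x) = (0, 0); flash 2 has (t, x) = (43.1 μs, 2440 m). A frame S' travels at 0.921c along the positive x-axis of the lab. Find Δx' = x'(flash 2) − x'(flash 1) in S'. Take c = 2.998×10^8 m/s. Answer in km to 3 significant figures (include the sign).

γ = 1/√(1 − 0.921²) = 2.5670
Δx' = γ(Δx − vΔt) = 2.5670 × (2440 m − 0.921×(2.998×10^8 m/s)×43.1×10^-6 s)
= 2.5670 × (-9460.6 m) = -24.3 km

Δx' ≈ -24.3 km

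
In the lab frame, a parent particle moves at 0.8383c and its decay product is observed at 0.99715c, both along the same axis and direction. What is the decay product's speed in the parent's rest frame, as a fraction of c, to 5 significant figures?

Inverse velocity addition: u' = (u − v)/(1 − uv/c²)
= (0.99715 − 0.8383)/(1 − 0.99715×0.8383) = 0.15885/0.1640892 = 0.96807

u' ≈ 0.96807c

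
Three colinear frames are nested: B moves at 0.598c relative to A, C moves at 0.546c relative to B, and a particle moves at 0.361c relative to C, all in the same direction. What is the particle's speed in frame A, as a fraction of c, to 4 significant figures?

Compose boost 2: (0.546 + 0.598)/(1 + 0.546×0.598) = 1.144/1.32651 = 0.862415
Compose boost 3: (0.361 + 0.862415)/(1 + 0.361×0.862415) = 1.22341/1.31133 = 0.9330

u ≈ 0.9330c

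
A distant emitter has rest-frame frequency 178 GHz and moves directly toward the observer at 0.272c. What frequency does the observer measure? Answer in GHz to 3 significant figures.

f_obs ≈ 235 GHz

Relativistic Doppler: f_obs = f_src √((1+β)/(1−β))
= 178 × √(1.2720/0.72800) = 178 × 1.3218 = 235 GHz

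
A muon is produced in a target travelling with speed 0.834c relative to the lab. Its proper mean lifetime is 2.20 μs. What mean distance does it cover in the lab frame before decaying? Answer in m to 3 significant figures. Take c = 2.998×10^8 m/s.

γ = 1/√(1 − 0.834²) = 1.8124
Dilated lifetime: Δt = γτ₀ = 1.8124 × 2.20 μs = 3.9872 μs
d = vΔt = 0.834c × 3.9872 μs = 2.5003×10^8 m/s × 3.9872×10^-6 s = 997 m

d ≈ 997 m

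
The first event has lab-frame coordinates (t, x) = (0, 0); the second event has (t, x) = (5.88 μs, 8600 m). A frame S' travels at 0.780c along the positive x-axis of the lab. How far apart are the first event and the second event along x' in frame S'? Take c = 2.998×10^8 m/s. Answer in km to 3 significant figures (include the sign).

Δx' ≈ 11.5 km

γ = 1/√(1 − 0.780²) = 1.5980
Δx' = γ(Δx − vΔt) = 1.5980 × (8600 m − 0.780×(2.998×10^8 m/s)×5.88×10^-6 s)
= 1.5980 × (7225.0 m) = 11.5 km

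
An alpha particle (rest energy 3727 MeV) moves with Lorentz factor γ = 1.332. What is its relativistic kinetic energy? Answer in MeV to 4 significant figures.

K ≈ 1237 MeV

γ = 1.332 (given)
K = (γ − 1)m₀c² = (1.332 − 1) × 3727 MeV = 0.332000 × 3727 MeV = 1237 MeV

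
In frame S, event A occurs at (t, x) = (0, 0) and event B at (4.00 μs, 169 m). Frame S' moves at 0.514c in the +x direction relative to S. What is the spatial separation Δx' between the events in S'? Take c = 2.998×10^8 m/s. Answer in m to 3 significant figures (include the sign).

γ = 1/√(1 − 0.514²) = 1.1658
Δx' = γ(Δx − vΔt) = 1.1658 × (169 m − 0.514×(2.998×10^8 m/s)×4.00×10^-6 s)
= 1.1658 × (-447.39 m) = -522 m

Δx' ≈ -522 m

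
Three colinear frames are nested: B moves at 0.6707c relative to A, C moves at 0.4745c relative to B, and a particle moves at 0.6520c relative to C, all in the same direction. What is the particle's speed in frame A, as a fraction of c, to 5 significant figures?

Compose boost 2: (0.4745 + 0.6707)/(1 + 0.4745×0.6707) = 1.1452/1.318247 = 0.8687294
Compose boost 3: (0.6520 + 0.8687294)/(1 + 0.6520×0.8687294) = 1.520729/1.566412 = 0.97084

u ≈ 0.97084c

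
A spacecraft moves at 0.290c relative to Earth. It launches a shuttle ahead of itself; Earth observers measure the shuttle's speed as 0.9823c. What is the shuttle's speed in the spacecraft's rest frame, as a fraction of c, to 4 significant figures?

u' ≈ 0.9681c

Inverse velocity addition: u' = (u − v)/(1 − uv/c²)
= (0.9823 − 0.290)/(1 − 0.9823×0.290) = 0.6923/0.715133 = 0.9681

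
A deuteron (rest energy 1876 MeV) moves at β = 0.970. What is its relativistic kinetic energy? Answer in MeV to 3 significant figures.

K ≈ 5840 MeV

γ = 1/√(1 − 0.970²) = 4.1135
K = (γ − 1)m₀c² = (4.1135 − 1) × 1876 MeV = 3.1135 × 1876 MeV = 5840 MeV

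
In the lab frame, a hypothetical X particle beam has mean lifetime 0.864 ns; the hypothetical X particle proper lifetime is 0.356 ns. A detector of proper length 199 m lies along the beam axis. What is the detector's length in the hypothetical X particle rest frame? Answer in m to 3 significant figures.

Time dilation ⇒ γ = Δt/τ₀ = 0.864/0.356 = 2.4270
Length contraction: L = L₀/γ = 199/2.4270 = 82.0 m

L ≈ 82.0 m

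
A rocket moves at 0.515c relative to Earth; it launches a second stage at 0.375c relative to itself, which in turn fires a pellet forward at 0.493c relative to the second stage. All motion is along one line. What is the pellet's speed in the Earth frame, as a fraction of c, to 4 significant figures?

u ≈ 0.9058c

Compose boost 2: (0.375 + 0.515)/(1 + 0.375×0.515) = 0.8900/1.19312 = 0.745940
Compose boost 3: (0.493 + 0.745940)/(1 + 0.493×0.745940) = 1.23894/1.36775 = 0.9058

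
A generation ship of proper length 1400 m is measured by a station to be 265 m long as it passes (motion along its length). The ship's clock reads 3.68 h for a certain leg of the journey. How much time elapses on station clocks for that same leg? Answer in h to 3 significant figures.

Length contraction ⇒ γ = L₀/L = 1400/265 = 5.2830
Time dilation: Δt = γτ₀ = 5.2830 × 3.68 h = 19.4 h

Δt ≈ 19.4 h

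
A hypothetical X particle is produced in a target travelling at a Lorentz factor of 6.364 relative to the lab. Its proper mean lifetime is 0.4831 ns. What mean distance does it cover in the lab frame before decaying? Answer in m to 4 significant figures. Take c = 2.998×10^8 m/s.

d ≈ 0.9103 m

β = √(1 − 1/γ²) = √(1 − 1/6.364²) = 0.987577
Dilated lifetime: Δt = γτ₀ = 6.364 × 0.4831 ns = 3.07445 ns
d = vΔt = 0.987577c × 3.07445 ns = 2.96076×10^8 m/s × 3.07445×10^-9 s = 0.9103 m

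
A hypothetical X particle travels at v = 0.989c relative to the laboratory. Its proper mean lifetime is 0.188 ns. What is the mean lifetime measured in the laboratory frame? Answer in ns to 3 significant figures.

γ = 1/√(1 − 0.989²) = 6.7606
Time dilation: Δt = γτ₀ = 6.7606 × 0.188 ns = 1.27 ns

Δt ≈ 1.27 ns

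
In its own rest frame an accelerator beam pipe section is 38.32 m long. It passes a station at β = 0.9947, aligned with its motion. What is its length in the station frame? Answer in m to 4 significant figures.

L ≈ 3.940 m

γ = 1/√(1 − 0.9947²) = 9.72575
Length contraction: L = L₀/γ = 38.32/9.72575 = 3.940 m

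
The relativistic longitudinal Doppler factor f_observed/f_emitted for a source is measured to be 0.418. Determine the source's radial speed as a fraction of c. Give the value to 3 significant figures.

f_obs/f_src = √((1−β)/(1+β)) = 0.418  ⇒  (1−β)/(1+β) = 0.17472
β = |1 − D²|/(1 + D²) = |1 − 0.17472|/(1 + 0.17472) = 0.703

β ≈ 0.703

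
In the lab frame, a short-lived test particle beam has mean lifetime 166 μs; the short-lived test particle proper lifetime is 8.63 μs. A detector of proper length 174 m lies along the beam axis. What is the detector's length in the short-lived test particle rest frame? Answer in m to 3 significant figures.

Time dilation ⇒ γ = Δt/τ₀ = 166/8.63 = 19.235
Length contraction: L = L₀/γ = 174/19.235 = 9.05 m

L ≈ 9.05 m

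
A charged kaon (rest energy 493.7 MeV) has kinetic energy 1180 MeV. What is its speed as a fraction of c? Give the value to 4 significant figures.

γ = 1 + K/(m₀c²) = 1 + 1180/493.7 = 3.39012
β = √(1 − 1/γ²) = 0.9555

β ≈ 0.9555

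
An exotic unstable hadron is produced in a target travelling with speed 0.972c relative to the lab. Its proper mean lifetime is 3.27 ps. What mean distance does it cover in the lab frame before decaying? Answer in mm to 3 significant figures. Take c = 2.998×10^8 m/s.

d ≈ 4.06 mm

γ = 1/√(1 − 0.972²) = 4.2557
Dilated lifetime: Δt = γτ₀ = 4.2557 × 3.27 ps = 13.916 ps
d = vΔt = 0.972c × 13.916 ps = 2.9141×10^8 m/s × 1.3916×10^-11 s = 4.06 mm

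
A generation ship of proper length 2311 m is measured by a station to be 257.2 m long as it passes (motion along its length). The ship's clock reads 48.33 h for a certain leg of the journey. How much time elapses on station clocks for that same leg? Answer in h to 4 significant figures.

Length contraction ⇒ γ = L₀/L = 2311/257.2 = 8.98523
Time dilation: Δt = γτ₀ = 8.98523 × 48.33 h = 434.3 h

Δt ≈ 434.3 h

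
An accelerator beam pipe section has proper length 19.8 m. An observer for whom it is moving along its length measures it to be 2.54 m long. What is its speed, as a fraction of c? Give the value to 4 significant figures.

γ = L₀/L = 19.8/2.54 = 7.79528
β = √(1 − 1/γ²) = 0.9917

β ≈ 0.9917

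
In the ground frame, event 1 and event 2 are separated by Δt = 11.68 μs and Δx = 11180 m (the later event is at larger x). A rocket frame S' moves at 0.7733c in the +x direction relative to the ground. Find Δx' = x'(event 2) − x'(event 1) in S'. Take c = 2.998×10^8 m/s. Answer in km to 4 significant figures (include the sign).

γ = 1/√(1 − 0.7733²) = 1.57719
Δx' = γ(Δx − vΔt) = 1.57719 × (11180 m − 0.7733×(2.998×10^8 m/s)×11.68×10^-6 s)
= 1.57719 × (8472.16 m) = 13.36 km

Δx' ≈ 13.36 km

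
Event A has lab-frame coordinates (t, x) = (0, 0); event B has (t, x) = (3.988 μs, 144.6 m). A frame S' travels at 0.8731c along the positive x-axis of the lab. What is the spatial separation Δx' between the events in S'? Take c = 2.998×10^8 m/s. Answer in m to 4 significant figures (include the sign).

Δx' ≈ -1845 m

γ = 1/√(1 − 0.8731²) = 2.05111
Δx' = γ(Δx − vΔt) = 2.05111 × (144.6 m − 0.8731×(2.998×10^8 m/s)×3.988×10^-6 s)
= 2.05111 × (-899.280 m) = -1845 m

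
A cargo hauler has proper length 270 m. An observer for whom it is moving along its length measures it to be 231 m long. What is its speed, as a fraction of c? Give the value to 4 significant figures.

β ≈ 0.5177

γ = L₀/L = 270/231 = 1.16883
β = √(1 − 1/γ²) = 0.5177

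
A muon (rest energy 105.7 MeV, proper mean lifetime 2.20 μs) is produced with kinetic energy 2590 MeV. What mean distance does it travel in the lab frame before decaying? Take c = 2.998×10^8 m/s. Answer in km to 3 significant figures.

d ≈ 16.8 km

γ = 1 + K/(m₀c²) = 1 + 2590/105.7 = 25.503
β = √(1 − 1/γ²) = 0.99923
Dilated lifetime: γτ₀ = 25.503 × 2.20 μs = 56.107 μs
d = βc·γτ₀ = 0.99923 × (2.998×10^8 m/s) × 5.6107×10^-5 s = 16.8 km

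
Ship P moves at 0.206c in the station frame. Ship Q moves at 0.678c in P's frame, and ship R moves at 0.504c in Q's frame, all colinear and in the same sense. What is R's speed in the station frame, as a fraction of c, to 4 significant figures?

Compose boost 2: (0.678 + 0.206)/(1 + 0.678×0.206) = 0.8840/1.13967 = 0.775664
Compose boost 3: (0.504 + 0.775664)/(1 + 0.504×0.775664) = 1.27966/1.39093 = 0.9200

u ≈ 0.9200c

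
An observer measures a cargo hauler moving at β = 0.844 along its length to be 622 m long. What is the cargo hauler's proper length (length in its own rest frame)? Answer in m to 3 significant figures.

L₀ ≈ 1160 m

γ = 1/√(1 − 0.844²) = 1.8645
L₀ = γL = 1.8645 × 622 = 1160 m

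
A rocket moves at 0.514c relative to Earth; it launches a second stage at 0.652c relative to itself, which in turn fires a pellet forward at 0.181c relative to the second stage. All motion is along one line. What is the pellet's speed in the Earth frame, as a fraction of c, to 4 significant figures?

u ≈ 0.9104c

Compose boost 2: (0.652 + 0.514)/(1 + 0.652×0.514) = 1.166/1.33513 = 0.873325
Compose boost 3: (0.181 + 0.873325)/(1 + 0.181×0.873325) = 1.05432/1.15807 = 0.9104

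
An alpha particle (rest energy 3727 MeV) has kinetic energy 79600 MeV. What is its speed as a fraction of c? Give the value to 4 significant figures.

β ≈ 0.9990

γ = 1 + K/(m₀c²) = 1 + 79600/3727 = 22.3577
β = √(1 − 1/γ²) = 0.9990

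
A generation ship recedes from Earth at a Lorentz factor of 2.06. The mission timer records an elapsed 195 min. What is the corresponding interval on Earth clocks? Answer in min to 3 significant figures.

Δt ≈ 402 min

γ = 2.06 (given)
Time dilation: Δt = γτ₀ = 2.06 × 195 min = 402 min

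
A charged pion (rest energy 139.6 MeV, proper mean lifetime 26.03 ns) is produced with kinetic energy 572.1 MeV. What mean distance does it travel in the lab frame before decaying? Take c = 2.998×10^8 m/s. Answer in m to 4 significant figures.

d ≈ 39.01 m

γ = 1 + K/(m₀c²) = 1 + 572.1/139.6 = 5.09814
β = √(1 − 1/γ²) = 0.980574
Dilated lifetime: γτ₀ = 5.09814 × 26.03 ns = 132.705 ns
d = βc·γτ₀ = 0.980574 × (2.998×10^8 m/s) × 1.32705×10^-7 s = 39.01 m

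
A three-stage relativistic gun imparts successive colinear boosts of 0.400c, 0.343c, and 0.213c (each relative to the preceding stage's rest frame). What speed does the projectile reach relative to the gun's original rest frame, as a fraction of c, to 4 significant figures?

Compose boost 2: (0.343 + 0.400)/(1 + 0.343×0.400) = 0.7430/1.13720 = 0.653359
Compose boost 3: (0.213 + 0.653359)/(1 + 0.213×0.653359) = 0.866359/1.13917 = 0.7605

u ≈ 0.7605c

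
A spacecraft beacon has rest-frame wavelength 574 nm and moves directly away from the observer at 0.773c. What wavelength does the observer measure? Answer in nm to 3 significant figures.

Relativistic Doppler: λ_obs = λ_src √((1+β)/(1−β))
= 574 × √(1.7730/0.22700) = 574 × 2.7947 = 1600 nm

λ_obs ≈ 1600 nm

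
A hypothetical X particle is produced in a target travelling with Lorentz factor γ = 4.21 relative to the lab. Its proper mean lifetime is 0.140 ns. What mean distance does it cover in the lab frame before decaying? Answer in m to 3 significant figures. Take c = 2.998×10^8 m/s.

β = √(1 − 1/γ²) = √(1 − 1/4.21²) = 0.97138
Dilated lifetime: Δt = γτ₀ = 4.21 × 0.140 ns = 0.58940 ns
d = vΔt = 0.97138c × 0.58940 ns = 2.9122×10^8 m/s × 5.8940×10^-10 s = 0.172 m

d ≈ 0.172 m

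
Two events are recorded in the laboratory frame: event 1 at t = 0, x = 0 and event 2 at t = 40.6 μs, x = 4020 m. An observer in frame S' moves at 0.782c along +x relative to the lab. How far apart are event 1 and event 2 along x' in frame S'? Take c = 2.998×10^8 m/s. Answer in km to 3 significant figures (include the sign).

Δx' ≈ -8.82 km

γ = 1/√(1 − 0.782²) = 1.6044
Δx' = γ(Δx − vΔt) = 1.6044 × (4020 m − 0.782×(2.998×10^8 m/s)×40.6×10^-6 s)
= 1.6044 × (-5498.4 m) = -8.82 km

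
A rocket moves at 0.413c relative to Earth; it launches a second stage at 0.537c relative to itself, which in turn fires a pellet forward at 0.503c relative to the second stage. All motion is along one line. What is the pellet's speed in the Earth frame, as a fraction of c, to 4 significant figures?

u ≈ 0.9205c

Compose boost 2: (0.537 + 0.413)/(1 + 0.537×0.413) = 0.9500/1.22178 = 0.777553
Compose boost 3: (0.503 + 0.777553)/(1 + 0.503×0.777553) = 1.28055/1.39111 = 0.9205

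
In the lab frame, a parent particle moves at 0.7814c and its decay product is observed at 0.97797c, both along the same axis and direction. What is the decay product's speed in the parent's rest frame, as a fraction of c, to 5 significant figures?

u' ≈ 0.83358c

Inverse velocity addition: u' = (u − v)/(1 − uv/c²)
= (0.97797 − 0.7814)/(1 − 0.97797×0.7814) = 0.19657/0.2358142 = 0.83358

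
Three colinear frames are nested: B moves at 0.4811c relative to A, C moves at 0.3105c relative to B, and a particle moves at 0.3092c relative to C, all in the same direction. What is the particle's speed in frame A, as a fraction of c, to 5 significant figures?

u ≈ 0.82272c

Compose boost 2: (0.3105 + 0.4811)/(1 + 0.3105×0.4811) = 0.79160/1.149382 = 0.6887182
Compose boost 3: (0.3092 + 0.6887182)/(1 + 0.3092×0.6887182) = 0.9979182/1.212952 = 0.82272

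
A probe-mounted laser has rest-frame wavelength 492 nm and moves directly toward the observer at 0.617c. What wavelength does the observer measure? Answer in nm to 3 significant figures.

λ_obs ≈ 239 nm

Relativistic Doppler: λ_obs = λ_src √((1−β)/(1+β))
= 492 × √(0.38300/1.6170) = 492 × 0.48668 = 239 nm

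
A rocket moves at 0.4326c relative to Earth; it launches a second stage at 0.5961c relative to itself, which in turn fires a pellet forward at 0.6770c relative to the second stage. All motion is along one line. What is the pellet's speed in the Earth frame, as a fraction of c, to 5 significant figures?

u ≈ 0.96212c

Compose boost 2: (0.5961 + 0.4326)/(1 + 0.5961×0.4326) = 1.0287/1.257873 = 0.8178092
Compose boost 3: (0.6770 + 0.8178092)/(1 + 0.6770×0.8178092) = 1.494809/1.553657 = 0.96212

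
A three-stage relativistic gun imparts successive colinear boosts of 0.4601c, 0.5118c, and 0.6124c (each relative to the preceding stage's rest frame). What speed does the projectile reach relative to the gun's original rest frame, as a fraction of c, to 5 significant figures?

u ≈ 0.94419c

Compose boost 2: (0.5118 + 0.4601)/(1 + 0.5118×0.4601) = 0.97190/1.235479 = 0.7866583
Compose boost 3: (0.6124 + 0.7866583)/(1 + 0.6124×0.7866583) = 1.399058/1.481750 = 0.94419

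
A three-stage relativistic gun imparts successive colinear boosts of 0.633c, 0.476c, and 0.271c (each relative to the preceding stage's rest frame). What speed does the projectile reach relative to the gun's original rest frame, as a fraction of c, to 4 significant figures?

u ≈ 0.9125c

Compose boost 2: (0.476 + 0.633)/(1 + 0.476×0.633) = 1.109/1.30131 = 0.852219
Compose boost 3: (0.271 + 0.852219)/(1 + 0.271×0.852219) = 1.12322/1.23095 = 0.9125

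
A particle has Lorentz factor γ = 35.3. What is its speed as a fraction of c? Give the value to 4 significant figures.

β ≈ 0.9996

β = √(1 − 1/γ²) = √(1 − 1/35.3²) = √(0.999197) = 0.9996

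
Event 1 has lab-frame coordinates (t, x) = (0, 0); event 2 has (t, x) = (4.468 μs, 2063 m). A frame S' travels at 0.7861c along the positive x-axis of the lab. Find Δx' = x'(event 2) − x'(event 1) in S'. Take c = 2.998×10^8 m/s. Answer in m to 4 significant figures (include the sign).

Δx' ≈ 1634 m

γ = 1/√(1 − 0.7861²) = 1.61786
Δx' = γ(Δx − vΔt) = 1.61786 × (2063 m − 0.7861×(2.998×10^8 m/s)×4.468×10^-6 s)
= 1.61786 × (1010.01 m) = 1634 m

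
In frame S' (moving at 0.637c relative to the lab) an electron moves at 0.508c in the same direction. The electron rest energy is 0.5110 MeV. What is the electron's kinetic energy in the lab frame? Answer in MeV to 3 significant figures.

K ≈ 0.508 MeV

u_lab = (0.508 + 0.637)/(1 + 0.508×0.637) = 0.865068
γ = 1/√(1 − 0.865068²) = 1.9934
K = (γ − 1)m₀c² = (1.9934 − 1) × 0.5110 = 0.99340 × 0.5110 = 0.508 MeV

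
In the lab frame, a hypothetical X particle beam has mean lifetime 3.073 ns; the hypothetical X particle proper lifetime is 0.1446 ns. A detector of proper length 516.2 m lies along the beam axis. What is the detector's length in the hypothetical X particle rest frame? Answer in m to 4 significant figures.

Time dilation ⇒ γ = Δt/τ₀ = 3.073/0.1446 = 21.2517
Length contraction: L = L₀/γ = 516.2/21.2517 = 24.29 m

L ≈ 24.29 m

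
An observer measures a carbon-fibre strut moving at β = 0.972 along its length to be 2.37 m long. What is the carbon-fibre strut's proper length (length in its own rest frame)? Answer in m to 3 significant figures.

γ = 1/√(1 − 0.972²) = 4.2557
L₀ = γL = 4.2557 × 2.37 = 10.1 m

L₀ ≈ 10.1 m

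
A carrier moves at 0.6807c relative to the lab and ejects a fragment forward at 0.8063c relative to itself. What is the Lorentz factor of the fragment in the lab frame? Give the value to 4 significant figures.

u_lab = (0.8063 + 0.6807)/(1 + 0.8063×0.6807) = 1.4870/1.548848 = 0.9600681
γ = 1/√(1 − 0.9600681²) = 3.574

γ ≈ 3.574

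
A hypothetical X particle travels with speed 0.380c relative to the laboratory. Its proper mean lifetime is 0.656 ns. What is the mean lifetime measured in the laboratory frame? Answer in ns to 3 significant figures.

Δt ≈ 0.709 ns

γ = 1/√(1 − 0.380²) = 1.0811
Time dilation: Δt = γτ₀ = 1.0811 × 0.656 ns = 0.709 ns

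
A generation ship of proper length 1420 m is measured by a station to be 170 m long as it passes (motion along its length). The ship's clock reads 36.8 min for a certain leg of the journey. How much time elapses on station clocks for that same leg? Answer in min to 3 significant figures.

Δt ≈ 307 min

Length contraction ⇒ γ = L₀/L = 1420/170 = 8.3529
Time dilation: Δt = γτ₀ = 8.3529 × 36.8 min = 307 min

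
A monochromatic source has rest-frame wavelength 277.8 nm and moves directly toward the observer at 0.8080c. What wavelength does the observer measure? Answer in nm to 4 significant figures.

λ_obs ≈ 90.53 nm

Relativistic Doppler: λ_obs = λ_src √((1−β)/(1+β))
= 277.8 × √(0.192000/1.80800) = 277.8 × 0.325875 = 90.53 nm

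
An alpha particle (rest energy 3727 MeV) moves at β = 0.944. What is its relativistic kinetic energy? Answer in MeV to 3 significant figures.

γ = 1/√(1 − 0.944²) = 3.0308
K = (γ − 1)m₀c² = (3.0308 − 1) × 3727 MeV = 2.0308 × 3727 MeV = 7570 MeV

K ≈ 7570 MeV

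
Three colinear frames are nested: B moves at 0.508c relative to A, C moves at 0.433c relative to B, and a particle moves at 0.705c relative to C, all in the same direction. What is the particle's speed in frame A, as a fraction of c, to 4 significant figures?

u ≈ 0.9563c

Compose boost 2: (0.433 + 0.508)/(1 + 0.433×0.508) = 0.9410/1.21996 = 0.771334
Compose boost 3: (0.705 + 0.771334)/(1 + 0.705×0.771334) = 1.47633/1.54379 = 0.9563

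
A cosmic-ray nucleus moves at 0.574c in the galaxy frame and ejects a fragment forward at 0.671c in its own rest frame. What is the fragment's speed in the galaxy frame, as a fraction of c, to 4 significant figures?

Compose boost 2: (0.671 + 0.574)/(1 + 0.671×0.574) = 1.245/1.38515 = 0.8988

u ≈ 0.8988c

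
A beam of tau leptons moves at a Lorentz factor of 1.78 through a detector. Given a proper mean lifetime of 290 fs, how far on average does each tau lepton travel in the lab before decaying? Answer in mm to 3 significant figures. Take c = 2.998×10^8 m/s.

β = √(1 − 1/γ²) = √(1 − 1/1.78²) = 0.82727
Dilated lifetime: Δt = γτ₀ = 1.78 × 290 fs = 516.20 fs
d = vΔt = 0.82727c × 516.20 fs = 2.4802×10^8 m/s × 5.1620×10^-13 s = 0.128 mm

d ≈ 0.128 mm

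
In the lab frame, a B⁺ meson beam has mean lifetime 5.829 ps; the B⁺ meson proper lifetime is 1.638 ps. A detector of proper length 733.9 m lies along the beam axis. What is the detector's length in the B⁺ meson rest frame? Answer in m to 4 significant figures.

L ≈ 206.2 m

Time dilation ⇒ γ = Δt/τ₀ = 5.829/1.638 = 3.55861
Length contraction: L = L₀/γ = 733.9/3.55861 = 206.2 m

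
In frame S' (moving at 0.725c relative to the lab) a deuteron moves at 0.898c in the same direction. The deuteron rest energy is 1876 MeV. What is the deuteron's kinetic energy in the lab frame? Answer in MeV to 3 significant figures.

K ≈ 8340 MeV

u_lab = (0.898 + 0.725)/(1 + 0.898×0.725) = 0.983011
γ = 1/√(1 − 0.983011²) = 5.4482
K = (γ − 1)m₀c² = (5.4482 − 1) × 1876 = 4.4482 × 1876 = 8340 MeV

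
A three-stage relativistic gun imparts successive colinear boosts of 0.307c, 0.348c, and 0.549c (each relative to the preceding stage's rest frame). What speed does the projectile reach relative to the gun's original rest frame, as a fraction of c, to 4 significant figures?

u ≈ 0.8610c

Compose boost 2: (0.348 + 0.307)/(1 + 0.348×0.307) = 0.6550/1.10684 = 0.591777
Compose boost 3: (0.549 + 0.591777)/(1 + 0.549×0.591777) = 1.14078/1.32489 = 0.8610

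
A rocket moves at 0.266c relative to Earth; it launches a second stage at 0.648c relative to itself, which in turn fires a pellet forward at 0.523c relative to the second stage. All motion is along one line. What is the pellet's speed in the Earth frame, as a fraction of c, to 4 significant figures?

u ≈ 0.9253c

Compose boost 2: (0.648 + 0.266)/(1 + 0.648×0.266) = 0.9140/1.17237 = 0.779619
Compose boost 3: (0.523 + 0.779619)/(1 + 0.523×0.779619) = 1.30262/1.40774 = 0.9253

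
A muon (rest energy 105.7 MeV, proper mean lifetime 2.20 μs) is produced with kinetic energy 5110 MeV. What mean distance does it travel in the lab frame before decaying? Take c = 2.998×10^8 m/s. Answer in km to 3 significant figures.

γ = 1 + K/(m₀c²) = 1 + 5110/105.7 = 49.344
β = √(1 − 1/γ²) = 0.99979
Dilated lifetime: γτ₀ = 49.344 × 2.20 μs = 108.56 μs
d = βc·γτ₀ = 0.99979 × (2.998×10^8 m/s) × 0.00010856 s = 32.5 km

d ≈ 32.5 km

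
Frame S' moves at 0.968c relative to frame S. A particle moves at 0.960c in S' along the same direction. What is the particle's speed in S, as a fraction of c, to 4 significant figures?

u ≈ 0.9993c

Relativistic velocity addition: u = (u' + v)/(1 + u'v/c²)
= (0.960 + 0.968)/(1 + 0.960×0.968) = 1.928/1.92928 = 0.9993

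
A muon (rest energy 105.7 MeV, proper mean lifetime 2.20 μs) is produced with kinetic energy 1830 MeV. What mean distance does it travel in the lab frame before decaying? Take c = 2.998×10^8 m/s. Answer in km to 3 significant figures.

d ≈ 12.1 km

γ = 1 + K/(m₀c²) = 1 + 1830/105.7 = 18.313
β = √(1 − 1/γ²) = 0.99851
Dilated lifetime: γτ₀ = 18.313 × 2.20 μs = 40.289 μs
d = βc·γτ₀ = 0.99851 × (2.998×10^8 m/s) × 4.0289×10^-5 s = 12.1 km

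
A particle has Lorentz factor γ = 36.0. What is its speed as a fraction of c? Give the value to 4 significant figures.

β ≈ 0.9996

β = √(1 − 1/γ²) = √(1 − 1/36.0²) = √(0.999228) = 0.9996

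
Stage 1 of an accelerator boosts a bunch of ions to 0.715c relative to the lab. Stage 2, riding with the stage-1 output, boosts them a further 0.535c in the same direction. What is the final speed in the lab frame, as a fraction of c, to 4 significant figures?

Compose boost 2: (0.535 + 0.715)/(1 + 0.535×0.715) = 1.250/1.38253 = 0.9041

u ≈ 0.9041c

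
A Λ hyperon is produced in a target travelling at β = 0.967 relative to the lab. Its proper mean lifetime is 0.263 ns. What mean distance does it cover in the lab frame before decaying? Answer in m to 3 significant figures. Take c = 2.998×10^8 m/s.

γ = 1/√(1 − 0.967²) = 3.9250
Dilated lifetime: Δt = γτ₀ = 3.9250 × 0.263 ns = 1.0323 ns
d = vΔt = 0.967c × 1.0323 ns = 2.8991×10^8 m/s × 1.0323×10^-9 s = 0.299 m

d ≈ 0.299 m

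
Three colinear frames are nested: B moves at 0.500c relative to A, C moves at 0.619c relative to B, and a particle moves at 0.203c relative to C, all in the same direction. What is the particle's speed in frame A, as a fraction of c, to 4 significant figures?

u ≈ 0.9012c

Compose boost 2: (0.619 + 0.500)/(1 + 0.619×0.500) = 1.119/1.30950 = 0.854525
Compose boost 3: (0.203 + 0.854525)/(1 + 0.203×0.854525) = 1.05752/1.17347 = 0.9012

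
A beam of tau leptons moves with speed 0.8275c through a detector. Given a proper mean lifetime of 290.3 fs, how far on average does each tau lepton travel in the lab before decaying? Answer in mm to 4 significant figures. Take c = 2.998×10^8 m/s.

γ = 1/√(1 − 0.8275²) = 1.78105
Dilated lifetime: Δt = γτ₀ = 1.78105 × 290.3 fs = 517.040 fs
d = vΔt = 0.8275c × 517.040 fs = 2.48084×10^8 m/s × 5.17040×10^-13 s = 0.1283 mm

d ≈ 0.1283 mm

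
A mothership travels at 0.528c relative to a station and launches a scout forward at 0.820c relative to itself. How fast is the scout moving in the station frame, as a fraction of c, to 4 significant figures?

u ≈ 0.9407c

Compose boost 2: (0.820 + 0.528)/(1 + 0.820×0.528) = 1.348/1.43296 = 0.9407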